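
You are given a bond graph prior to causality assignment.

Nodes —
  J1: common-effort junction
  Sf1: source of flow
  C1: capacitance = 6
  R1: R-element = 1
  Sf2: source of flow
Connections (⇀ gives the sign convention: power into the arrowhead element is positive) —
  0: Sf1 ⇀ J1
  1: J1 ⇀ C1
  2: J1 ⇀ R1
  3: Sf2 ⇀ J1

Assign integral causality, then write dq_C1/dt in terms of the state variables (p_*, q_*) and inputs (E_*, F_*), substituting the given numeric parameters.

bond 0 stroke at Sf1  (Sf1 fixes flow; stroke at Sf1)
bond 3 stroke at Sf2  (source Sf2 imposes f)
bond 1 stroke at J1  (C1: C, integral causality)
bond 2 stroke at R1  (0-jn J1 has e-setter on 1)

dq_C1/dt = F_Sf1 + F_Sf2 - q_C1/6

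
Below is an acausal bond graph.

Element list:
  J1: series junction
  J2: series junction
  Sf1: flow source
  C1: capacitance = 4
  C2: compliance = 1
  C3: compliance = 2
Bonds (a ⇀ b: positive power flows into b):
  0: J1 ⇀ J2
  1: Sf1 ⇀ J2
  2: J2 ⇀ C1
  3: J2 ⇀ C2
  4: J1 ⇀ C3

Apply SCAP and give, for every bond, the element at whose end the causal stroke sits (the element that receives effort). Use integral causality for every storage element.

β1 →Sf1  (Sf1: flow source, stroke at near end)
β0 →J2  (1-jn J2 has f-setter on 1)
β2 →J2  (J2: bond 1 brought flow, rest push out)
β3 →J2  (J2 flow already set via bond 1)
β4 →J1  (common-f at J1 fixed by 0)

b0 |J2
b1 |Sf1
b2 |J2
b3 |J2
b4 |J1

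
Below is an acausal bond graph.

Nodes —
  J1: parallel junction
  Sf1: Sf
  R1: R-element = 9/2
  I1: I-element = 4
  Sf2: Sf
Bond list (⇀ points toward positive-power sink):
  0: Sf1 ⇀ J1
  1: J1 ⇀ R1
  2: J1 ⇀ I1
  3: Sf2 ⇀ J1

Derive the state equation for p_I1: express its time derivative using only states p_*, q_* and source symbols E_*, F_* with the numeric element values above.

dp_I1/dt = 9*F_Sf1/2 + 9*F_Sf2/2 - 9*p_I1/8

β0 stroke at Sf1  (source Sf1 imposes f)
β3 stroke at Sf2  (source Sf2 imposes f)
β2 stroke at I1  (I1 integral (f out))
β1 stroke at J1  (J1: last free bond brings effort in)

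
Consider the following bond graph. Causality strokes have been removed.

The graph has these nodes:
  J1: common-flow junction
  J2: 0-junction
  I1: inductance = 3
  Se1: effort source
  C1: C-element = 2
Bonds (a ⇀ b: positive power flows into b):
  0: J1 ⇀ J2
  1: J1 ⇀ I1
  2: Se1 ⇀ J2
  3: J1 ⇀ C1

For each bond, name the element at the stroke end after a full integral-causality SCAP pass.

bond 2 |J2  (source Se1 imposes e)
bond 0 |J1  (common-e at J2 fixed by 2)
bond 1 |I1  (I1 outputs flow p/I1)
bond 3 |J1  (J1: bond 1 brought flow, rest push out)

β0 →J1
β1 →I1
β2 →J2
β3 →J1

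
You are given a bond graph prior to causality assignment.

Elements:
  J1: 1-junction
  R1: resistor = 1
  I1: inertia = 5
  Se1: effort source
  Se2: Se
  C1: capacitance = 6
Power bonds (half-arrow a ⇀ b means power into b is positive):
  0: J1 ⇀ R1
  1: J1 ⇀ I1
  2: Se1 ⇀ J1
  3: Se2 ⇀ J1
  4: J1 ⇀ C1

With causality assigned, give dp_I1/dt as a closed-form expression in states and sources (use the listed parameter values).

dp_I1/dt = E_Se1 + E_Se2 - p_I1/5 - q_C1/6

β2 |J1  (Se1 fixes effort; stroke away)
β3 |J1  (source Se2 imposes e)
β1 |I1  (I1 integral (f out))
β0 |J1  (1-jn J1 has f-setter on 1)
β4 |J1  (J1: bond 1 brought flow, rest push out)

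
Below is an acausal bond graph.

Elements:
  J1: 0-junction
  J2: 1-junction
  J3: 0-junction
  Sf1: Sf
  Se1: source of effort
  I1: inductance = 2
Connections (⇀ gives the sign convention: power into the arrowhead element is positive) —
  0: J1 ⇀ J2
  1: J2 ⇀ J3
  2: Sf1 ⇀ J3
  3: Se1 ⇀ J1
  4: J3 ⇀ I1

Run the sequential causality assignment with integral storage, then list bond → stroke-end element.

#0 →J2
#1 →J3
#2 →Sf1
#3 →J1
#4 →I1

bond 2 →Sf1  (Sf1 fixes flow; stroke at Sf1)
bond 3 →J1  (Se1 (Se) sets effort on bond)
bond 0 →J2  (0-jn J1 has e-setter on 3)
bond 1 →J3  (J2: last free bond brings flow in)
bond 4 →I1  (J3: bond 1 brought effort, rest push out)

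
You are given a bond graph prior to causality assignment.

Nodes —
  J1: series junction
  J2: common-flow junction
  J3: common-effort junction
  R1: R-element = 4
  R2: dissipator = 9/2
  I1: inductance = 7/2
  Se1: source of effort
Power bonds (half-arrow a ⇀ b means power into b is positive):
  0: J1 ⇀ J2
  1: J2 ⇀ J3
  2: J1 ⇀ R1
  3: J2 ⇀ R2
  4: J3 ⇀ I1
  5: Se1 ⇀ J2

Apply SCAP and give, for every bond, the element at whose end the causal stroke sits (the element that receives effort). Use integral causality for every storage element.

b5 stroke→J2  (source Se1 imposes e)
b4 stroke→I1  (I1 integral (f out))
b1 stroke→J3  (J3 needs exactly one e-in)
b0 stroke→J2  (1-jn J2 has f-setter on 1)
b3 stroke→J2  (J2: bond 1 brought flow, rest push out)
b2 stroke→J1  (J1: bond 0 brought flow, rest push out)

#0 →J2
#1 →J3
#2 →J1
#3 →J2
#4 →I1
#5 →J2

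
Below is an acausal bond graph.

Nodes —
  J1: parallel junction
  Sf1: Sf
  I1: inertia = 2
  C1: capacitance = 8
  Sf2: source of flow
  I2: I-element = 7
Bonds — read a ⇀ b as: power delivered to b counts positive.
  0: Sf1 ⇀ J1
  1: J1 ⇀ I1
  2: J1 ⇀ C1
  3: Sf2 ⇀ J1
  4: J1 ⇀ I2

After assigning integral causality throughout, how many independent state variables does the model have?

β0 →Sf1  (Sf1 (Sf) sets flow on bond)
β3 →Sf2  (Sf2 fixes flow; stroke at Sf2)
β1 →I1  (prefer integral on I1)
β2 →J1  (prefer integral on C1)
β4 →I2  (J1: bond 2 brought effort, rest push out)

3  (C1, I1, I2 all integral)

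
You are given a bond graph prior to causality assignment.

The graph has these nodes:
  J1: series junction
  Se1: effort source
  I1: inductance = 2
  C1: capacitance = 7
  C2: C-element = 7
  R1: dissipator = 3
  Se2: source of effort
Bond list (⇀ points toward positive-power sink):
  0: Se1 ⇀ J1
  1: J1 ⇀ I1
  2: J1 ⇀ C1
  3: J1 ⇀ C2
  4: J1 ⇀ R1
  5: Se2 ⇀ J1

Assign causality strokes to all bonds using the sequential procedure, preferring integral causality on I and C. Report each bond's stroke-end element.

bond 0 stroke→J1  (Se1: effort source, stroke at far end)
bond 5 stroke→J1  (Se2: effort source, stroke at far end)
bond 1 stroke→I1  (I1: I, integral causality)
bond 2 stroke→J1  (J1 flow already set via bond 1)
bond 3 stroke→J1  (J1 flow already set via bond 1)
bond 4 stroke→J1  (J1 flow already set via bond 1)

β0 stroke→J1
β1 stroke→I1
β2 stroke→J1
β3 stroke→J1
β4 stroke→J1
β5 stroke→J1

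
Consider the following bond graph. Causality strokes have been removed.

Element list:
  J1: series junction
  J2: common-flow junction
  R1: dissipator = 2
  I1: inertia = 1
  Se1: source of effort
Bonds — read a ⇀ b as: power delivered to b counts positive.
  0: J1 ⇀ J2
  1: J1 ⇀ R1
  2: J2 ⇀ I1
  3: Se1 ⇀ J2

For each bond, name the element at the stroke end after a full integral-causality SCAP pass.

#0 →J2
#1 →J1
#2 →I1
#3 →J2

b3 stroke→J2  (Se1 (Se) sets effort on bond)
b2 stroke→I1  (I1 outputs flow p/I1)
b0 stroke→J2  (J2: bond 2 brought flow, rest push out)
b1 stroke→J1  (1-jn J1 has f-setter on 0)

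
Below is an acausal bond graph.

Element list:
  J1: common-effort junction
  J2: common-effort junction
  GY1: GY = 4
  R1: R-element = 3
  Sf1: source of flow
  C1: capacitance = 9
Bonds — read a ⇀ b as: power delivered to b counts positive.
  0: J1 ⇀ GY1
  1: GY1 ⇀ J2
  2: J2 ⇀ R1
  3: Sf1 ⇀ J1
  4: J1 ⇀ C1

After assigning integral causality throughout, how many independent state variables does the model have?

1  (C1 all integral)

bond 3 →Sf1  (Sf1: flow source, stroke at near end)
bond 4 →J1  (C1: C, integral causality)
bond 0 →GY1  (J1: bond 4 brought effort, rest push out)
bond 1 →GY1  (GY1 both-in/both-out from 0)
bond 2 →J2  (closing 0-jn rule on J2)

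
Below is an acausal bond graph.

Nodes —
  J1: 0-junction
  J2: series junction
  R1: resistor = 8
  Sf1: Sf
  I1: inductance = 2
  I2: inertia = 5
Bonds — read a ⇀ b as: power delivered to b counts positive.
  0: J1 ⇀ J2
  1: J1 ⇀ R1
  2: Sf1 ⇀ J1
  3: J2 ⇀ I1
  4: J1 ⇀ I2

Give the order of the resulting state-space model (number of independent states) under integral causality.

b2 stroke→Sf1  (source Sf1 imposes f)
b3 stroke→I1  (I1: I, integral causality)
b0 stroke→J2  (J2: bond 3 brought flow, rest push out)
b4 stroke→I2  (prefer integral on I2)
b1 stroke→J1  (J1: last free bond brings effort in)

2  (I1, I2 all integral)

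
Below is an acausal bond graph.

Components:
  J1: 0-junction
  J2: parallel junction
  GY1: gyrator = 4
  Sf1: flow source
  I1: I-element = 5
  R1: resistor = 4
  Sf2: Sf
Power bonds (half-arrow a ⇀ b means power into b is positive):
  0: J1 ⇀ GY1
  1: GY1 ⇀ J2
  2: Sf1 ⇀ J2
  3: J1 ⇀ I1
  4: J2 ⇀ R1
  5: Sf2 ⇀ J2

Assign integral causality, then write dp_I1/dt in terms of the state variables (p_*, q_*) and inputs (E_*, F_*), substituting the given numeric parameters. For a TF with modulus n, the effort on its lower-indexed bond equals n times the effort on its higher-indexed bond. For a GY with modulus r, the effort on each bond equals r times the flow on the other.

b2 |Sf1  (Sf1: flow source, stroke at near end)
b5 |Sf2  (Sf2 (Sf) sets flow on bond)
b3 |I1  (I1 integral (f out))
b0 |J1  (J1 needs exactly one e-in)
b1 |J2  (GY GY1: same side as bond 0)
b4 |R1  (0-jn J2 has e-setter on 1)

dp_I1/dt = -4*F_Sf1 - 4*F_Sf2 - 4*p_I1/5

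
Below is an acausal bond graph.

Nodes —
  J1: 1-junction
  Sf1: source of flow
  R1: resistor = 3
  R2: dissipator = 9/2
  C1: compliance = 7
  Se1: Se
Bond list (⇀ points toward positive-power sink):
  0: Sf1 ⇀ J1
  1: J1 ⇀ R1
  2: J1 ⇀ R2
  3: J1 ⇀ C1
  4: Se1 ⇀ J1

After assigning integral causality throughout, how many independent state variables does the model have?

β0 |Sf1  (Sf1: flow source, stroke at near end)
β4 |J1  (Se1 (Se) sets effort on bond)
β1 |J1  (J1: bond 0 brought flow, rest push out)
β2 |J1  (1-jn J1 has f-setter on 0)
β3 |J1  (1-jn J1 has f-setter on 0)

1  (C1 all integral)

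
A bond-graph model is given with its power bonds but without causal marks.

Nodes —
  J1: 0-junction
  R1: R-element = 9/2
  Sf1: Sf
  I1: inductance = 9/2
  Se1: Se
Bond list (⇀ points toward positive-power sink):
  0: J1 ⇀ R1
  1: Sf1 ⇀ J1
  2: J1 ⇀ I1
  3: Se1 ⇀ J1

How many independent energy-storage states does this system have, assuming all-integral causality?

bond 1 |Sf1  (source Sf1 imposes f)
bond 3 |J1  (Se1 fixes effort; stroke away)
bond 0 |R1  (J1 effort already set via bond 3)
bond 2 |I1  (0-jn J1 has e-setter on 3)

1  (I1 all integral)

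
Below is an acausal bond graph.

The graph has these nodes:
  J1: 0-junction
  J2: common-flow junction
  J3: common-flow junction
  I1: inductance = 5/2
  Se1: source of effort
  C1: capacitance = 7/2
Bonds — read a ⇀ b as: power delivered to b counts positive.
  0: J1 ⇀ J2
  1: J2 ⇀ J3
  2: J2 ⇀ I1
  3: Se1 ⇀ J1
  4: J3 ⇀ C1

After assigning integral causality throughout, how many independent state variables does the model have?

bond 3 →J1  (Se1 (Se) sets effort on bond)
bond 0 →J2  (J1: bond 3 brought effort, rest push out)
bond 2 →I1  (prefer integral on I1)
bond 1 →J2  (J2 flow already set via bond 2)
bond 4 →J3  (J3 flow already set via bond 1)

2  (C1, I1 all integral)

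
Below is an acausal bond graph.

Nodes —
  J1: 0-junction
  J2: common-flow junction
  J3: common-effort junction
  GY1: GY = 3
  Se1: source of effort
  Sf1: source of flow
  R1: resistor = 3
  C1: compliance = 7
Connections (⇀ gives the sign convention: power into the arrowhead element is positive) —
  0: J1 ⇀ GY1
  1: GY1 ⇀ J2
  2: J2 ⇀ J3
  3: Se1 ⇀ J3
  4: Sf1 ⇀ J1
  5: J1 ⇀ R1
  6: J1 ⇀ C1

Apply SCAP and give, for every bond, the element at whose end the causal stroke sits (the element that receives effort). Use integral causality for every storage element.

b0 →GY1
b1 →GY1
b2 →J2
b3 →J3
b4 →Sf1
b5 →R1
b6 →J1

b3 stroke at J3  (source Se1 imposes e)
b4 stroke at Sf1  (source Sf1 imposes f)
b2 stroke at J2  (J3 effort already set via bond 3)
b1 stroke at GY1  (J2: last free bond brings flow in)
b0 stroke at GY1  (GY1: gyrator matches bond 1)
b6 stroke at J1  (C1 integral (e out))
b5 stroke at R1  (0-jn J1 has e-setter on 6)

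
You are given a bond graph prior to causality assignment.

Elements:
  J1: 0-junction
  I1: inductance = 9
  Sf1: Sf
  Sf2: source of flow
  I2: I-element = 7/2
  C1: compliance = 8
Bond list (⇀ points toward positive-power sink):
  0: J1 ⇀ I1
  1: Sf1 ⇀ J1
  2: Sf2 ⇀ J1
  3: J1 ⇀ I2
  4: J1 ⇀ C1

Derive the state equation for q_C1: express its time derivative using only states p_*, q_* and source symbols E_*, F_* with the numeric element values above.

dq_C1/dt = F_Sf1 + F_Sf2 - p_I1/9 - 2*p_I2/7

b1 stroke at Sf1  (Sf1 fixes flow; stroke at Sf1)
b2 stroke at Sf2  (Sf2 fixes flow; stroke at Sf2)
b0 stroke at I1  (I1 integral (f out))
b3 stroke at I2  (I2 outputs flow p/I2)
b4 stroke at J1  (only one effort-in slot at J1)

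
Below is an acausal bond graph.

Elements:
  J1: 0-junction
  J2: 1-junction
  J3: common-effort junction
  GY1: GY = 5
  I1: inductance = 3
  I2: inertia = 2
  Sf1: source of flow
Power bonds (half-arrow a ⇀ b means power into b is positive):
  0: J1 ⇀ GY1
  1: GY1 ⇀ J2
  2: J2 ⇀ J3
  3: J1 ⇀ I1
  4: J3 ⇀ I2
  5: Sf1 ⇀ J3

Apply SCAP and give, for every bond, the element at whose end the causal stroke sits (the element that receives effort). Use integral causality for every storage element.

#5 |Sf1  (source Sf1 imposes f)
#3 |I1  (I1 outputs flow p/I1)
#0 |J1  (J1 needs exactly one e-in)
#1 |J2  (GY1 both-in/both-out from 0)
#2 |J3  (only one flow-in slot at J2)
#4 |I2  (common-e at J3 fixed by 2)

b0 stroke→J1
b1 stroke→J2
b2 stroke→J3
b3 stroke→I1
b4 stroke→I2
b5 stroke→Sf1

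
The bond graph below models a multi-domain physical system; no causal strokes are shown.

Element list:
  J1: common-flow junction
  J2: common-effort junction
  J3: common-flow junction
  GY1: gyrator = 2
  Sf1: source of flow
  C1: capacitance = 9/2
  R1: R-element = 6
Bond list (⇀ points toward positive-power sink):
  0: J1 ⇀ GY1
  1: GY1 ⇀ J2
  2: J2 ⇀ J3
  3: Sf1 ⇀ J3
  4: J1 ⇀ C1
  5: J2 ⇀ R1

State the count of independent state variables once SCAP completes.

1  (C1 all integral)

#3 →Sf1  (Sf1 (Sf) sets flow on bond)
#2 →J3  (J3 flow already set via bond 3)
#4 →J1  (C1 integral (e out))
#0 →GY1  (J1: last free bond brings flow in)
#1 →GY1  (GY1 both-in/both-out from 0)
#5 →J2  (closing 0-jn rule on J2)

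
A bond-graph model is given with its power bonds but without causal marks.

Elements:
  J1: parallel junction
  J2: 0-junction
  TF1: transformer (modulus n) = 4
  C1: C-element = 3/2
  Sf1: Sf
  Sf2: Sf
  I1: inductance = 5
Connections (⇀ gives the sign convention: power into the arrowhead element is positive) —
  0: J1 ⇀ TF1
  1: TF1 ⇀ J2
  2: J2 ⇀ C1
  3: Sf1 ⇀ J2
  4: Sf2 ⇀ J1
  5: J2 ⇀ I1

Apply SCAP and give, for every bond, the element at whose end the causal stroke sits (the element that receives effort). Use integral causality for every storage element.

#3 →Sf1  (Sf1 fixes flow; stroke at Sf1)
#4 →Sf2  (Sf2: flow source, stroke at near end)
#0 →J1  (only one effort-in slot at J1)
#1 →TF1  (through TF1, causality passes straight; one stroke at TF1)
#2 →J2  (prefer integral on C1)
#5 →I1  (common-e at J2 fixed by 2)

#0 |J1
#1 |TF1
#2 |J2
#3 |Sf1
#4 |Sf2
#5 |I1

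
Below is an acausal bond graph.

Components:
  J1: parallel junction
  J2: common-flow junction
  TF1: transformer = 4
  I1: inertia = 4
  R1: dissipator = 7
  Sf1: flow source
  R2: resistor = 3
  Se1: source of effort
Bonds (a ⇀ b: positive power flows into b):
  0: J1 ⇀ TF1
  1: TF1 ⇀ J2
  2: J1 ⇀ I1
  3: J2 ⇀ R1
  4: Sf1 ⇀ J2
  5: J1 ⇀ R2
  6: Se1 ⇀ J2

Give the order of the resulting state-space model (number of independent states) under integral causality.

b4 stroke at Sf1  (source Sf1 imposes f)
b6 stroke at J2  (Se1 (Se) sets effort on bond)
b1 stroke at J2  (1-jn J2 has f-setter on 4)
b3 stroke at J2  (J2 flow already set via bond 4)
b0 stroke at TF1  (TF1 one-in-one-out from 1)
b2 stroke at I1  (I1: I, integral causality)
b5 stroke at J1  (J1 needs exactly one e-in)

1  (I1 all integral)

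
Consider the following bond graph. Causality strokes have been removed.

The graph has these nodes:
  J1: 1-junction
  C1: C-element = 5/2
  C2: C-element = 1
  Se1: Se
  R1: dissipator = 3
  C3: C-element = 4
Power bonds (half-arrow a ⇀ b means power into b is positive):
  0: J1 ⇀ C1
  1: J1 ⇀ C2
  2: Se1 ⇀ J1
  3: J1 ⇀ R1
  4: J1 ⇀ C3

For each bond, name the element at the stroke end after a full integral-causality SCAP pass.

bond 2 stroke→J1  (Se1 (Se) sets effort on bond)
bond 0 stroke→J1  (prefer integral on C1)
bond 1 stroke→J1  (C2: C, integral causality)
bond 4 stroke→J1  (C3 outputs effort q/C3)
bond 3 stroke→R1  (J1 needs exactly one f-in)

#0 stroke→J1
#1 stroke→J1
#2 stroke→J1
#3 stroke→R1
#4 stroke→J1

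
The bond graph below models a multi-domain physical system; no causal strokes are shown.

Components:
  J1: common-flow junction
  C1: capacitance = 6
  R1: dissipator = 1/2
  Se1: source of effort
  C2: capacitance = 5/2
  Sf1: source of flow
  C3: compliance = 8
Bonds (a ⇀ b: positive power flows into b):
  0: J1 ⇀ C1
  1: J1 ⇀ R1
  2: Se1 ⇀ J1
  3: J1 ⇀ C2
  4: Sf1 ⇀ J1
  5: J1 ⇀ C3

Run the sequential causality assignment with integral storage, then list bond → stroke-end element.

#0 stroke at J1
#1 stroke at J1
#2 stroke at J1
#3 stroke at J1
#4 stroke at Sf1
#5 stroke at J1

β2 stroke at J1  (Se1: effort source, stroke at far end)
β4 stroke at Sf1  (Sf1 (Sf) sets flow on bond)
β0 stroke at J1  (J1: bond 4 brought flow, rest push out)
β1 stroke at J1  (J1: bond 4 brought flow, rest push out)
β3 stroke at J1  (J1 flow already set via bond 4)
β5 stroke at J1  (J1 flow already set via bond 4)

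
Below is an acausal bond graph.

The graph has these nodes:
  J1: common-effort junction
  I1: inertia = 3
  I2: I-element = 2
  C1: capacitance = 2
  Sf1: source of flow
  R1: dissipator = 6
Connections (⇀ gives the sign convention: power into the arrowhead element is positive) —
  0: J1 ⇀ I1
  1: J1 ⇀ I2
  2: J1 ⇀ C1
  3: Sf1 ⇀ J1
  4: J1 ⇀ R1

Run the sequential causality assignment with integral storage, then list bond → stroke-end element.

β0 stroke→I1
β1 stroke→I2
β2 stroke→J1
β3 stroke→Sf1
β4 stroke→R1

β3 stroke at Sf1  (Sf1 fixes flow; stroke at Sf1)
β0 stroke at I1  (I1 integral (f out))
β1 stroke at I2  (prefer integral on I2)
β2 stroke at J1  (C1 integral (e out))
β4 stroke at R1  (common-e at J1 fixed by 2)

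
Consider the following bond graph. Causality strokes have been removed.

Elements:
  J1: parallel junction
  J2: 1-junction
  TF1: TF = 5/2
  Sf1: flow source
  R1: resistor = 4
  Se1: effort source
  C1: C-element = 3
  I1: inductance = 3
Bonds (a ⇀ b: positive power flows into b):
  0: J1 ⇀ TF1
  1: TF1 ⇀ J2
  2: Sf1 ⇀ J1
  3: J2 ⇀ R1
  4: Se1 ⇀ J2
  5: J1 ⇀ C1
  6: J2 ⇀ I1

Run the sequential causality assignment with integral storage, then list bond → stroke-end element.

bond 0 stroke→TF1
bond 1 stroke→J2
bond 2 stroke→Sf1
bond 3 stroke→J2
bond 4 stroke→J2
bond 5 stroke→J1
bond 6 stroke→I1

#2 stroke→Sf1  (source Sf1 imposes f)
#4 stroke→J2  (Se1 fixes effort; stroke away)
#5 stroke→J1  (C1 integral (e out))
#0 stroke→TF1  (0-jn J1 has e-setter on 5)
#1 stroke→J2  (TF TF1: opposite of bond 0)
#6 stroke→I1  (I1 outputs flow p/I1)
#3 stroke→J2  (J2 flow already set via bond 6)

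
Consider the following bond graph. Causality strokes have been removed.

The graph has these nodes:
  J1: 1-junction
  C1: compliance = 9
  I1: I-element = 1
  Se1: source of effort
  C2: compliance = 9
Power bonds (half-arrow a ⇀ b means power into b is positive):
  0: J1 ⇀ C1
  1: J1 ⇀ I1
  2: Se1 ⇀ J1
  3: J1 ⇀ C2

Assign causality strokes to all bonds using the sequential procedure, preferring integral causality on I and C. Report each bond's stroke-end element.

#0 |J1
#1 |I1
#2 |J1
#3 |J1

#2 →J1  (Se1 fixes effort; stroke away)
#0 →J1  (C1: C, integral causality)
#1 →I1  (I1 outputs flow p/I1)
#3 →J1  (1-jn J1 has f-setter on 1)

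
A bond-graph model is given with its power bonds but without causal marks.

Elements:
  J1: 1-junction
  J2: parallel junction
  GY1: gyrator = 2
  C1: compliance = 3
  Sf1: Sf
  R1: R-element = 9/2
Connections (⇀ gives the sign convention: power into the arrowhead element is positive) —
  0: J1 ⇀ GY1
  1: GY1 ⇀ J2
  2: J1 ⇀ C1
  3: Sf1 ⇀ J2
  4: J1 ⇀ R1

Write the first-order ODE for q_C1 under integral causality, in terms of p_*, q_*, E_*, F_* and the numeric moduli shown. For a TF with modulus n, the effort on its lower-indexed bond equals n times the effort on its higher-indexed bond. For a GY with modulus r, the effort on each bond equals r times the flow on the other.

dq_C1/dt = 4*F_Sf1/9 - 2*q_C1/27

bond 3 stroke→Sf1  (Sf1: flow source, stroke at near end)
bond 1 stroke→J2  (only one effort-in slot at J2)
bond 0 stroke→J1  (GY GY1: same side as bond 1)
bond 2 stroke→J1  (C1 outputs effort q/C1)
bond 4 stroke→R1  (J1: last free bond brings flow in)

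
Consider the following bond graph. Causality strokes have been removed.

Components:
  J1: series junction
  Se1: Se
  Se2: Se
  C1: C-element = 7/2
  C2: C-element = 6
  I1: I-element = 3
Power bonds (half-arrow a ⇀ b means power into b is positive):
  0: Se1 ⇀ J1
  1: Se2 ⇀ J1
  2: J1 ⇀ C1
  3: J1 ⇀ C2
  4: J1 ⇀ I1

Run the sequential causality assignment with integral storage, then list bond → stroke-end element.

β0 →J1  (Se1 fixes effort; stroke away)
β1 →J1  (Se2: effort source, stroke at far end)
β2 →J1  (C1 integral (e out))
β3 →J1  (C2 outputs effort q/C2)
β4 →I1  (closing 1-jn rule on J1)

bond 0 |J1
bond 1 |J1
bond 2 |J1
bond 3 |J1
bond 4 |I1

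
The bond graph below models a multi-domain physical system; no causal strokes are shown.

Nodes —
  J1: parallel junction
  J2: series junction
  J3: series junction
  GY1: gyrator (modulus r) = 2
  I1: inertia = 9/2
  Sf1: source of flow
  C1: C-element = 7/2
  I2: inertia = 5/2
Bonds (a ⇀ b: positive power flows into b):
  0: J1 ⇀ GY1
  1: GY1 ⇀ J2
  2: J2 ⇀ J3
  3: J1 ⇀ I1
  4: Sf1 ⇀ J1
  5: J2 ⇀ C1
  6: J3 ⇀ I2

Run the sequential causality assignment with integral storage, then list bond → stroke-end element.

#4 →Sf1  (source Sf1 imposes f)
#3 →I1  (I1 integral (f out))
#0 →J1  (only one effort-in slot at J1)
#1 →J2  (GY1 both-in/both-out from 0)
#5 →J2  (C1 outputs effort q/C1)
#2 →J3  (J2 needs exactly one f-in)
#6 →I2  (closing 1-jn rule on J3)

bond 0 |J1
bond 1 |J2
bond 2 |J3
bond 3 |I1
bond 4 |Sf1
bond 5 |J2
bond 6 |I2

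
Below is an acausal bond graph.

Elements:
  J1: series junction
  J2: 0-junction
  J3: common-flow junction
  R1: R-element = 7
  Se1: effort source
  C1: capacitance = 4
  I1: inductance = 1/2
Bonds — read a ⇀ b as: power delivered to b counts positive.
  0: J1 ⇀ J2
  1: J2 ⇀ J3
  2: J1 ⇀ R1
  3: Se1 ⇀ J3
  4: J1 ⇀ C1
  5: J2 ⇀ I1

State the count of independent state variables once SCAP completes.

2  (C1, I1 all integral)

β3 stroke→J3  (Se1: effort source, stroke at far end)
β1 stroke→J2  (only one flow-in slot at J3)
β0 stroke→J1  (0-jn J2 has e-setter on 1)
β5 stroke→I1  (J2 effort already set via bond 1)
β4 stroke→J1  (C1 outputs effort q/C1)
β2 stroke→R1  (closing 1-jn rule on J1)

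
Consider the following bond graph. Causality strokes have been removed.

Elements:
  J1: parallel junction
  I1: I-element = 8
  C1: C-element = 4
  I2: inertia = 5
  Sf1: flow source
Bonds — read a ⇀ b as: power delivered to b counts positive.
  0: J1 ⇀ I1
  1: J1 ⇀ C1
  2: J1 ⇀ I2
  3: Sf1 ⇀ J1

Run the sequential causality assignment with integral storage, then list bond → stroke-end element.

bond 0 |I1
bond 1 |J1
bond 2 |I2
bond 3 |Sf1

b3 |Sf1  (Sf1: flow source, stroke at near end)
b0 |I1  (I1 integral (f out))
b1 |J1  (C1 integral (e out))
b2 |I2  (0-jn J1 has e-setter on 1)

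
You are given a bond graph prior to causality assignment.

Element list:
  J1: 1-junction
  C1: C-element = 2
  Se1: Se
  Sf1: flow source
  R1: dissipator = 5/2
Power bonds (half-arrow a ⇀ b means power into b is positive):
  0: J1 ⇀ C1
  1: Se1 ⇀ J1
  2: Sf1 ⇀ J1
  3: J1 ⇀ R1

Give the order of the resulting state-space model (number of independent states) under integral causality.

1  (C1 all integral)

bond 1 |J1  (Se1: effort source, stroke at far end)
bond 2 |Sf1  (source Sf1 imposes f)
bond 0 |J1  (1-jn J1 has f-setter on 2)
bond 3 |J1  (J1 flow already set via bond 2)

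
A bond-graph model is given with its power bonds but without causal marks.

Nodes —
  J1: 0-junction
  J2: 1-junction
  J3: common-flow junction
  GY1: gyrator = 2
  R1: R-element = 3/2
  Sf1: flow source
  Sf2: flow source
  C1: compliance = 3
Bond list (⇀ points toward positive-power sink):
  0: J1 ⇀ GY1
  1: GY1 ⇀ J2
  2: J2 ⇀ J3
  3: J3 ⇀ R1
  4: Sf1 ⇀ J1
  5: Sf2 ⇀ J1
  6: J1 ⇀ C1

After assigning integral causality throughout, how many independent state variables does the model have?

b4 →Sf1  (Sf1 fixes flow; stroke at Sf1)
b5 →Sf2  (Sf2 fixes flow; stroke at Sf2)
b6 →J1  (C1 integral (e out))
b0 →GY1  (J1 effort already set via bond 6)
b1 →GY1  (through GY1, causality inverts; strokes same side of GY1)
b2 →J2  (J2 flow already set via bond 1)
b3 →J3  (common-f at J3 fixed by 2)

1  (C1 all integral)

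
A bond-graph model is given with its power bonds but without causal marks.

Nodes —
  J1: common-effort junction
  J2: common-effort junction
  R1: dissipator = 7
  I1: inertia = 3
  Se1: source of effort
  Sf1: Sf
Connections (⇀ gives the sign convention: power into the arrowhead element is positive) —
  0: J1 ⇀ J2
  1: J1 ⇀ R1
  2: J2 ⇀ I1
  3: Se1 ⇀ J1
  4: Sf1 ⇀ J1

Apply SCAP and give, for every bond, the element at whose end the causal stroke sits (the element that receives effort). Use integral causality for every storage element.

β3 stroke at J1  (Se1 fixes effort; stroke away)
β4 stroke at Sf1  (Sf1 (Sf) sets flow on bond)
β0 stroke at J2  (common-e at J1 fixed by 3)
β1 stroke at R1  (0-jn J1 has e-setter on 3)
β2 stroke at I1  (common-e at J2 fixed by 0)

β0 stroke→J2
β1 stroke→R1
β2 stroke→I1
β3 stroke→J1
β4 stroke→Sf1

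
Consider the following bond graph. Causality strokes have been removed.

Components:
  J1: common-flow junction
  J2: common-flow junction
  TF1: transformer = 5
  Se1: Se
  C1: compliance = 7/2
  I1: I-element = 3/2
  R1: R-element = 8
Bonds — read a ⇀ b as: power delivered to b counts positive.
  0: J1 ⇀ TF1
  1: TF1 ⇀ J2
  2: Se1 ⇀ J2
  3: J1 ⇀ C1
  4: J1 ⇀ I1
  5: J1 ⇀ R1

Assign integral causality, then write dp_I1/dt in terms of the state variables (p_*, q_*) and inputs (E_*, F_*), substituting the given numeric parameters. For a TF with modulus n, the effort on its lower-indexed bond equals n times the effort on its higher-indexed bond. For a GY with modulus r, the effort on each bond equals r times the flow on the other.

dp_I1/dt = 5*E_Se1 - 16*p_I1/3 - 2*q_C1/7

bond 2 stroke→J2  (Se1 (Se) sets effort on bond)
bond 1 stroke→TF1  (only one flow-in slot at J2)
bond 0 stroke→J1  (TF1 one-in-one-out from 1)
bond 3 stroke→J1  (C1 outputs effort q/C1)
bond 4 stroke→I1  (I1: I, integral causality)
bond 5 stroke→J1  (J1: bond 4 brought flow, rest push out)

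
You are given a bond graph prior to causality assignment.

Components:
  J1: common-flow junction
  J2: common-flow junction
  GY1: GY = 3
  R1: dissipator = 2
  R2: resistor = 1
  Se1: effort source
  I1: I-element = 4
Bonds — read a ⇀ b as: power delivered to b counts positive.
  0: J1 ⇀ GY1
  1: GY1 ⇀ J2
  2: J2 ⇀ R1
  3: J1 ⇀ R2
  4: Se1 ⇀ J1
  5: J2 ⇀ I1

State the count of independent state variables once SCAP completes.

#4 →J1  (source Se1 imposes e)
#5 →I1  (I1 integral (f out))
#1 →J2  (1-jn J2 has f-setter on 5)
#2 →J2  (J2 flow already set via bond 5)
#0 →J1  (GY GY1: same side as bond 1)
#3 →R2  (J1: last free bond brings flow in)

1  (I1 all integral)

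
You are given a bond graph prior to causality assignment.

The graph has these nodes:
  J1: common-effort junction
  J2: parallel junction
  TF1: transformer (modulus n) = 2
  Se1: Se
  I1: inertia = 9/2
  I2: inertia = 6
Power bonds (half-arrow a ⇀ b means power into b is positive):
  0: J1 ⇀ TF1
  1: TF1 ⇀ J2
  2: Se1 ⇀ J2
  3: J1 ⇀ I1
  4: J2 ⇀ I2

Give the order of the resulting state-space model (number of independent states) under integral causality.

bond 2 →J2  (Se1 fixes effort; stroke away)
bond 1 →TF1  (0-jn J2 has e-setter on 2)
bond 4 →I2  (J2: bond 2 brought effort, rest push out)
bond 0 →J1  (through TF1, causality passes straight; one stroke at TF1)
bond 3 →I1  (J1: bond 0 brought effort, rest push out)

2  (I1, I2 all integral)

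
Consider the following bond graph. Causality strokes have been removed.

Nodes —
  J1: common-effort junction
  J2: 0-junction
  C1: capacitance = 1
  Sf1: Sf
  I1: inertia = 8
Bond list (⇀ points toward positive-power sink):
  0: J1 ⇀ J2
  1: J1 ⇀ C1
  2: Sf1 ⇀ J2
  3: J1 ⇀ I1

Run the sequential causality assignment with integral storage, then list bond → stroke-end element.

bond 0 |J2
bond 1 |J1
bond 2 |Sf1
bond 3 |I1

b2 →Sf1  (Sf1 fixes flow; stroke at Sf1)
b0 →J2  (closing 0-jn rule on J2)
b1 →J1  (C1: C, integral causality)
b3 →I1  (J1 effort already set via bond 1)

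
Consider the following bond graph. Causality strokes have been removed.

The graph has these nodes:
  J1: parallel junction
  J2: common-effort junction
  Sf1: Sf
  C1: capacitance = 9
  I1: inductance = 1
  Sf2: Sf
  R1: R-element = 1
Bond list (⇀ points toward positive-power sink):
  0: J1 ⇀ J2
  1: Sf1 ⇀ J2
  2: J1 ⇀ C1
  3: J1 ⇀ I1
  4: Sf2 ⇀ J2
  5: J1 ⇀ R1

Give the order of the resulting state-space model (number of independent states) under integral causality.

2  (C1, I1 all integral)

#1 |Sf1  (Sf1: flow source, stroke at near end)
#4 |Sf2  (Sf2 fixes flow; stroke at Sf2)
#0 |J2  (closing 0-jn rule on J2)
#2 |J1  (C1: C, integral causality)
#3 |I1  (0-jn J1 has e-setter on 2)
#5 |R1  (J1: bond 2 brought effort, rest push out)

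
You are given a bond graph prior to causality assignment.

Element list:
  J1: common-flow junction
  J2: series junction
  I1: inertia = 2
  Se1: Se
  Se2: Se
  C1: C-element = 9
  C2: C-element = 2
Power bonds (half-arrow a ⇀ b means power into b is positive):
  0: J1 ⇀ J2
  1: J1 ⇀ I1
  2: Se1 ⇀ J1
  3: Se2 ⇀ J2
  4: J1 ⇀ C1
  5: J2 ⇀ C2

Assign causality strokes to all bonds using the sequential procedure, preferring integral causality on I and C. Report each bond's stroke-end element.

#0 →J1
#1 →I1
#2 →J1
#3 →J2
#4 →J1
#5 →J2

bond 2 |J1  (Se1 (Se) sets effort on bond)
bond 3 |J2  (source Se2 imposes e)
bond 1 |I1  (I1 outputs flow p/I1)
bond 0 |J1  (J1 flow already set via bond 1)
bond 4 |J1  (1-jn J1 has f-setter on 1)
bond 5 |J2  (common-f at J2 fixed by 0)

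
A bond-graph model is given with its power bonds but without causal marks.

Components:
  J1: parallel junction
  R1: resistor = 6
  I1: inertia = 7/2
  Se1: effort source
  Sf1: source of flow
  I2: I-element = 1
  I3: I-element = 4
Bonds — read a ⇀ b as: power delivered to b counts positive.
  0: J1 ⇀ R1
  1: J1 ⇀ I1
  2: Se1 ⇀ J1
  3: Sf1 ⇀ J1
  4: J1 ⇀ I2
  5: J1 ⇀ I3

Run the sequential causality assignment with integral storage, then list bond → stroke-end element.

#0 stroke at R1
#1 stroke at I1
#2 stroke at J1
#3 stroke at Sf1
#4 stroke at I2
#5 stroke at I3

b2 |J1  (Se1 fixes effort; stroke away)
b3 |Sf1  (source Sf1 imposes f)
b0 |R1  (0-jn J1 has e-setter on 2)
b1 |I1  (common-e at J1 fixed by 2)
b4 |I2  (J1 effort already set via bond 2)
b5 |I3  (J1: bond 2 brought effort, rest push out)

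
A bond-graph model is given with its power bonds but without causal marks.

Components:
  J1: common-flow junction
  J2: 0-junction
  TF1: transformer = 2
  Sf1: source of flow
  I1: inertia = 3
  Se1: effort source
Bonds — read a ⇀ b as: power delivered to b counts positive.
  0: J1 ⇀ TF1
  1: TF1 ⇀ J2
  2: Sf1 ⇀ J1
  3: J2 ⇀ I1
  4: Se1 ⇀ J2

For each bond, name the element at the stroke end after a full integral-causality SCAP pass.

bond 0 stroke→J1
bond 1 stroke→TF1
bond 2 stroke→Sf1
bond 3 stroke→I1
bond 4 stroke→J2

bond 2 stroke→Sf1  (source Sf1 imposes f)
bond 4 stroke→J2  (Se1 fixes effort; stroke away)
bond 0 stroke→J1  (J1: bond 2 brought flow, rest push out)
bond 1 stroke→TF1  (0-jn J2 has e-setter on 4)
bond 3 stroke→I1  (J2: bond 4 brought effort, rest push out)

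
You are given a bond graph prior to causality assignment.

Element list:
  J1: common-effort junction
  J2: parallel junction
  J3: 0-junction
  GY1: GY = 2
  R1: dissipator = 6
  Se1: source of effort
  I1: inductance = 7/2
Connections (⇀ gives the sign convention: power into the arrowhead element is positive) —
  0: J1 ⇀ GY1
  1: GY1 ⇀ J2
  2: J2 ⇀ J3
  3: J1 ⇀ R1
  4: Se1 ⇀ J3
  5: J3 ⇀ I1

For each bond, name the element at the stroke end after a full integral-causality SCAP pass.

b4 stroke→J3  (Se1: effort source, stroke at far end)
b2 stroke→J2  (0-jn J3 has e-setter on 4)
b5 stroke→I1  (J3 effort already set via bond 4)
b1 stroke→GY1  (0-jn J2 has e-setter on 2)
b0 stroke→GY1  (GY1: gyrator matches bond 1)
b3 stroke→J1  (closing 0-jn rule on J1)

b0 stroke→GY1
b1 stroke→GY1
b2 stroke→J2
b3 stroke→J1
b4 stroke→J3
b5 stroke→I1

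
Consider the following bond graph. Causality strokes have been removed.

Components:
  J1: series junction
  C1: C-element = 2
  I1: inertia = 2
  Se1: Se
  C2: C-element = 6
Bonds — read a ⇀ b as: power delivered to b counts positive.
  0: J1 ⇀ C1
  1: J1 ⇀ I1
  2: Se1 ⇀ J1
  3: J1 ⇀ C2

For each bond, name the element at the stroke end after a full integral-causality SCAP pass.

b2 →J1  (source Se1 imposes e)
b0 →J1  (prefer integral on C1)
b1 →I1  (I1: I, integral causality)
b3 →J1  (J1: bond 1 brought flow, rest push out)

b0 →J1
b1 →I1
b2 →J1
b3 →J1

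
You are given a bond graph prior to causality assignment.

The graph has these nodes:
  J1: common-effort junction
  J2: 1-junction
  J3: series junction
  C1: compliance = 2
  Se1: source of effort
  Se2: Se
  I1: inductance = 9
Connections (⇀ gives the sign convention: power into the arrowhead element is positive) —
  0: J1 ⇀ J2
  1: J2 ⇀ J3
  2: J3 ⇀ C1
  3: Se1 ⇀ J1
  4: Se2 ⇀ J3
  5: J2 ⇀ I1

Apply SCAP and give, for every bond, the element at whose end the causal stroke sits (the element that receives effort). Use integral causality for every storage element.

b3 →J1  (Se1: effort source, stroke at far end)
b4 →J3  (source Se2 imposes e)
b0 →J2  (J1 effort already set via bond 3)
b2 →J3  (C1: C, integral causality)
b1 →J2  (J3: last free bond brings flow in)
b5 →I1  (closing 1-jn rule on J2)

bond 0 |J2
bond 1 |J2
bond 2 |J3
bond 3 |J1
bond 4 |J3
bond 5 |I1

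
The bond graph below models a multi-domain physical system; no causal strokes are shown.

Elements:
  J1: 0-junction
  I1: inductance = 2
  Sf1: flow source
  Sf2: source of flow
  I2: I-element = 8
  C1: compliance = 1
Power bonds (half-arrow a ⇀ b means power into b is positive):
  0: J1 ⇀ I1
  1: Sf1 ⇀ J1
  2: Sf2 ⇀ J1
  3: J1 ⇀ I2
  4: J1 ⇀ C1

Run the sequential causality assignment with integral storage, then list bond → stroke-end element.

#0 →I1
#1 →Sf1
#2 →Sf2
#3 →I2
#4 →J1

b1 stroke at Sf1  (Sf1 fixes flow; stroke at Sf1)
b2 stroke at Sf2  (source Sf2 imposes f)
b0 stroke at I1  (I1: I, integral causality)
b3 stroke at I2  (I2 integral (f out))
b4 stroke at J1  (only one effort-in slot at J1)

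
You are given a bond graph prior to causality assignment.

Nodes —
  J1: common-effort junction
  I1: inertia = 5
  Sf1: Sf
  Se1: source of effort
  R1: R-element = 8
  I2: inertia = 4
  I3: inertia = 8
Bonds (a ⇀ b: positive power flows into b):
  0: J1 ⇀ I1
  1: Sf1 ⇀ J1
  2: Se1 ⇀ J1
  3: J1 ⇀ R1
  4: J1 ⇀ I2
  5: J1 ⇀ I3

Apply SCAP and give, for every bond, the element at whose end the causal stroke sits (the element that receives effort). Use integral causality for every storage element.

b0 stroke→I1
b1 stroke→Sf1
b2 stroke→J1
b3 stroke→R1
b4 stroke→I2
b5 stroke→I3

#1 stroke at Sf1  (Sf1: flow source, stroke at near end)
#2 stroke at J1  (source Se1 imposes e)
#0 stroke at I1  (J1: bond 2 brought effort, rest push out)
#3 stroke at R1  (0-jn J1 has e-setter on 2)
#4 stroke at I2  (J1: bond 2 brought effort, rest push out)
#5 stroke at I3  (common-e at J1 fixed by 2)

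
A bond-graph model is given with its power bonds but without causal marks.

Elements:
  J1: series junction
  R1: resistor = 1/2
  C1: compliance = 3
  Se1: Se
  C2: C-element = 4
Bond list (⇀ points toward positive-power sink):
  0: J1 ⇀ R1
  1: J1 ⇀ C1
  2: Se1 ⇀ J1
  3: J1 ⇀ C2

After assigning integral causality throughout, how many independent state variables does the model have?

2  (C1, C2 all integral)

bond 2 stroke at J1  (Se1: effort source, stroke at far end)
bond 1 stroke at J1  (C1 outputs effort q/C1)
bond 3 stroke at J1  (C2 integral (e out))
bond 0 stroke at R1  (J1: last free bond brings flow in)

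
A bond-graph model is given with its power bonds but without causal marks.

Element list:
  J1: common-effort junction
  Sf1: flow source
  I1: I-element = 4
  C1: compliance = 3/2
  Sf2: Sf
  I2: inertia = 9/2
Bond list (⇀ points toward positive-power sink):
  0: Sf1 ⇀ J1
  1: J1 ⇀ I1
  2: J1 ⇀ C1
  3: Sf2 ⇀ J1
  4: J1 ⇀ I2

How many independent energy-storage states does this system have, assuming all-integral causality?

β0 →Sf1  (source Sf1 imposes f)
β3 →Sf2  (Sf2: flow source, stroke at near end)
β1 →I1  (I1 integral (f out))
β2 →J1  (C1: C, integral causality)
β4 →I2  (J1: bond 2 brought effort, rest push out)

3  (C1, I1, I2 all integral)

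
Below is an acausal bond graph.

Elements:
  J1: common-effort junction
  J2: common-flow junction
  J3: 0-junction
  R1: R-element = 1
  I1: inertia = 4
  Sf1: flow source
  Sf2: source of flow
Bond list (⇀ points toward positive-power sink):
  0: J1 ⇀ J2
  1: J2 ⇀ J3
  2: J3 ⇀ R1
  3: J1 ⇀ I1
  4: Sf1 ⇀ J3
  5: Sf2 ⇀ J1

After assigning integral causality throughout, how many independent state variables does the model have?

#4 stroke at Sf1  (Sf1 (Sf) sets flow on bond)
#5 stroke at Sf2  (Sf2 (Sf) sets flow on bond)
#3 stroke at I1  (I1 integral (f out))
#0 stroke at J1  (J1 needs exactly one e-in)
#1 stroke at J2  (common-f at J2 fixed by 0)
#2 stroke at J3  (only one effort-in slot at J3)

1  (I1 all integral)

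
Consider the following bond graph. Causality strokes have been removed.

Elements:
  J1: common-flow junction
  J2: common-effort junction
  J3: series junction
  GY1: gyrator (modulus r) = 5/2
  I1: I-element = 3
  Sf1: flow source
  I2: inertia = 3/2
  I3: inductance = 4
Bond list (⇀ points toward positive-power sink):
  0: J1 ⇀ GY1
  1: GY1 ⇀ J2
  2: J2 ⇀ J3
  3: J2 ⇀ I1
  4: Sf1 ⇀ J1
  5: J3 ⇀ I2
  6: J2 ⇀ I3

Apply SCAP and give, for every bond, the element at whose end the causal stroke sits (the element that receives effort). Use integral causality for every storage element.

bond 0 stroke→J1
bond 1 stroke→J2
bond 2 stroke→J3
bond 3 stroke→I1
bond 4 stroke→Sf1
bond 5 stroke→I2
bond 6 stroke→I3

b4 stroke at Sf1  (Sf1 (Sf) sets flow on bond)
b0 stroke at J1  (J1: bond 4 brought flow, rest push out)
b1 stroke at J2  (GY1: gyrator matches bond 0)
b2 stroke at J3  (J2 effort already set via bond 1)
b3 stroke at I1  (J2: bond 1 brought effort, rest push out)
b6 stroke at I3  (J2: bond 1 brought effort, rest push out)
b5 stroke at I2  (J3: last free bond brings flow in)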